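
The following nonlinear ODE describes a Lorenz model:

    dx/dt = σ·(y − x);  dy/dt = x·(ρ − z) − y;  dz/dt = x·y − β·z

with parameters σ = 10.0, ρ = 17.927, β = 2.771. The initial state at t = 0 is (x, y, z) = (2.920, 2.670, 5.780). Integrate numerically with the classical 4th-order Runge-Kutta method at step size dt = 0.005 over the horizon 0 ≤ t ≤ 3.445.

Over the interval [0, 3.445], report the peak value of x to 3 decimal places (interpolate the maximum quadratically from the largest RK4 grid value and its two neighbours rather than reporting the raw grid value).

t=0.000: state=(2.920, 2.670, 5.780)
step 1 (dt=0.005): k1=(-2.500, 32.799, -8.220), k2=(-1.618, 32.701, -7.941), k3=(-1.642, 32.726, -7.937), k4=(-0.782, 32.651, -7.655); state += dt/6·(k1+2k2+2k3+k4)
t=0.005: state=(2.912, 2.834, 5.740)
t=0.010: state=(2.912, 2.997, 5.703)
t=0.015: state=(2.920, 3.160, 5.670)
continuing one RK4 step at a time; state shown every 40 steps (Δt=0.2):
t=0.200: state=(7.267, 11.413, 8.736)
t=0.400: state=(11.224, 7.560, 25.693)
t=0.600: state=(2.484, 0.181, 17.174)
t=0.800: state=(1.001, 1.160, 9.982)
t=1.000: state=(2.413, 3.829, 6.347)
t=1.200: state=(7.984, 12.199, 10.268)
t=1.400: state=(10.389, 6.103, 25.381)
t=1.600: state=(2.345, 0.495, 16.396)
t=1.800: state=(1.396, 1.775, 9.659)
t=2.000: state=(3.597, 5.671, 6.908)
t=2.200: state=(10.239, 13.708, 15.683)
t=2.400: state=(7.528, 2.724, 23.231)
t=2.600: state=(1.954, 1.191, 14.098)
t=2.800: state=(2.375, 3.384, 8.757)
t=3.000: state=(6.562, 9.914, 9.621)
t=3.200: state=(11.002, 9.320, 23.489)
t=3.400: state=(3.923, 1.406, 18.200)
t=3.445: state=(3.010, 1.445, 16.269)
largest grid value and its neighbours: x(0.345)=12.20028, x(0.350)=12.20432, x(0.355)=12.18944
parabola through these three points peaks at t≈0.349 with x≈12.20510

max x = 12.205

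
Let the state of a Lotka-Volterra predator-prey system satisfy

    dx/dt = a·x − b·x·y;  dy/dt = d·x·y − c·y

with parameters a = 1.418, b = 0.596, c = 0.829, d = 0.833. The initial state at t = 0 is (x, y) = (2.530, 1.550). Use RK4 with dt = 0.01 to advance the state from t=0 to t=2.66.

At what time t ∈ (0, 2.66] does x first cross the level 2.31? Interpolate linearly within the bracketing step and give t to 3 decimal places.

t=0.000: state=(2.530, 1.550)
step 1 (dt=0.01): k1=(1.250, 1.982), k2=(1.238, 2.002), k3=(1.238, 2.003), k4=(1.226, 2.023); state += dt/6·(k1+2k2+2k3+k4)
t=0.010: state=(2.542, 1.570)
t=0.020: state=(2.555, 1.590)
t=0.030: state=(2.566, 1.611)
continuing one RK4 step at a time; state shown every 10 steps (Δt=0.1):
t=0.100: state=(2.641, 1.770)
t=0.200: state=(2.718, 2.037)
t=0.300: state=(2.749, 2.355)
t=0.400: state=(2.723, 2.724)
t=0.500: state=(2.636, 3.136)
t=0.600: state=(2.487, 3.574)
t=0.680: state=(2.329, 3.927)
next step: t=0.690: state=(2.308, 3.971) — x has crossed 2.31
linear interpolation between t=0.680 (2.32943) and t=0.690 (2.30773) → t≈0.689

t = 0.689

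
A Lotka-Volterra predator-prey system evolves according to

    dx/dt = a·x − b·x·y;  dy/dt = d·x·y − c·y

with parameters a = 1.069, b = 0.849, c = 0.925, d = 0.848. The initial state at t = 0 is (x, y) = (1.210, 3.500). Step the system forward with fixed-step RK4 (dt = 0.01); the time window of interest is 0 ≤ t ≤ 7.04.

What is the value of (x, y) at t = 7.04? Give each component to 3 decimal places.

(x, y) = (1.658, 3.335)

t=0.000: state=(1.210, 3.500)
step 1 (dt=0.01): k1=(-2.302, 0.354), k2=(-2.282, 0.320), k3=(-2.282, 0.320), k4=(-2.262, 0.286); state += dt/6·(k1+2k2+2k3+k4)
t=0.010: state=(1.187, 3.503)
t=0.020: state=(1.165, 3.506)
t=0.030: state=(1.143, 3.508)
continuing one RK4 step at a time; state shown every 25 steps (Δt=0.25):
t=0.250: state=(0.755, 3.407)
t=0.500: state=(0.494, 3.078)
t=0.750: state=(0.351, 2.667)
t=1.000: state=(0.272, 2.259)
t=1.250: state=(0.229, 1.890)
t=1.500: state=(0.207, 1.570)
t=1.750: state=(0.200, 1.300)
t=2.000: state=(0.203, 1.077)
t=2.250: state=(0.215, 0.893)
t=2.500: state=(0.237, 0.743)
t=2.750: state=(0.268, 0.622)
t=3.000: state=(0.310, 0.525)
t=3.250: state=(0.365, 0.447)
t=3.500: state=(0.436, 0.386)
t=3.750: state=(0.528, 0.339)
t=4.000: state=(0.644, 0.305)
t=4.250: state=(0.791, 0.281)
t=4.500: state=(0.975, 0.269)
t=4.750: state=(1.203, 0.269)
t=5.000: state=(1.483, 0.283)
t=5.250: state=(1.818, 0.319)
t=5.500: state=(2.206, 0.387)
t=5.750: state=(2.623, 0.512)
t=6.000: state=(3.007, 0.739)
t=6.250: state=(3.230, 1.142)
t=6.500: state=(3.106, 1.787)
t=6.750: state=(2.549, 2.600)
t=7.000: state=(1.777, 3.265)
t=7.040: state=(1.658, 3.335)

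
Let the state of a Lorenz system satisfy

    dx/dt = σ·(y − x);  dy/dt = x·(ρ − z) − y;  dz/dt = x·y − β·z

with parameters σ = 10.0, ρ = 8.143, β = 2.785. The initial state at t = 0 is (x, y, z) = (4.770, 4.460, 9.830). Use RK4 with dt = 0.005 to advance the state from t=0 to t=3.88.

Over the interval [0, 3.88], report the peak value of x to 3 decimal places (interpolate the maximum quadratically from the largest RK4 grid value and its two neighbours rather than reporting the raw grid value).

max x = 5.291

t=0.000: state=(4.770, 4.460, 9.830)
step 1 (dt=0.005): k1=(-3.100, -12.507, -6.102), k2=(-3.335, -12.390, -6.243), k3=(-3.326, -12.388, -6.244), k4=(-3.553, -12.269, -6.384); state += dt/6·(k1+2k2+2k3+k4)
t=0.005: state=(4.753, 4.398, 9.799)
t=0.010: state=(4.735, 4.337, 9.766)
t=0.015: state=(4.714, 4.278, 9.732)
continuing one RK4 step at a time; state shown every 40 steps (Δt=0.2):
t=0.200: state=(3.552, 3.042, 7.870)
t=0.400: state=(3.155, 3.246, 6.028)
t=0.600: state=(3.762, 4.236, 5.427)
t=0.800: state=(4.809, 5.291, 6.350)
t=1.000: state=(5.284, 5.215, 7.892)
t=1.200: state=(4.678, 4.254, 8.136)
t=1.400: state=(4.004, 3.809, 7.247)
t=1.600: state=(3.946, 4.065, 6.499)
t=1.800: state=(4.358, 4.611, 6.501)
t=2.000: state=(4.773, 4.892, 7.124)
t=2.200: state=(4.758, 4.635, 7.609)
t=2.400: state=(4.427, 4.262, 7.465)
t=2.600: state=(4.219, 4.189, 7.035)
t=2.800: state=(4.297, 4.391, 6.818)
t=3.000: state=(4.512, 4.612, 6.968)
t=3.200: state=(4.622, 4.624, 7.257)
t=3.400: state=(4.536, 4.462, 7.353)
t=3.600: state=(4.395, 4.342, 7.209)
t=3.800: state=(4.355, 4.369, 7.037)
t=3.880: state=(4.376, 4.411, 7.005)
largest grid value and its neighbours: x(0.975)=5.29078, x(0.980)=5.29100, x(0.985)=5.29040
parabola through these three points peaks at t≈0.979 with x≈5.29102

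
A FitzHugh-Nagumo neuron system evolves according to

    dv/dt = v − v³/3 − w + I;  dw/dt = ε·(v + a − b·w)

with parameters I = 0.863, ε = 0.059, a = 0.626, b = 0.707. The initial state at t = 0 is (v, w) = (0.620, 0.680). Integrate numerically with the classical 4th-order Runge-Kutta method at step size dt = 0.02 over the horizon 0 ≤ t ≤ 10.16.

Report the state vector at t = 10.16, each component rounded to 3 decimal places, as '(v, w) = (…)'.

(v, w) = (1.318, 1.483)

t=0.000: state=(0.620, 0.680)
step 1 (dt=0.02): k1=(0.724, 0.045), k2=(0.728, 0.046), k3=(0.728, 0.046), k4=(0.731, 0.046); state += dt/6·(k1+2k2+2k3+k4)
t=0.020: state=(0.635, 0.681)
t=0.040: state=(0.649, 0.682)
t=0.060: state=(0.664, 0.683)
continuing one RK4 step at a time; state shown every 25 steps (Δt=0.5):
t=0.500: state=(1.017, 0.708)
t=1.000: state=(1.387, 0.747)
t=1.500: state=(1.610, 0.794)
t=2.000: state=(1.697, 0.844)
t=2.500: state=(1.716, 0.895)
t=3.000: state=(1.706, 0.945)
t=3.500: state=(1.687, 0.993)
t=4.000: state=(1.664, 1.040)
t=4.500: state=(1.639, 1.085)
t=5.000: state=(1.613, 1.128)
t=5.500: state=(1.587, 1.170)
t=6.000: state=(1.561, 1.210)
t=6.500: state=(1.534, 1.249)
t=7.000: state=(1.506, 1.286)
t=7.500: state=(1.478, 1.321)
t=8.000: state=(1.450, 1.355)
t=8.500: state=(1.421, 1.387)
t=9.000: state=(1.391, 1.418)
t=9.500: state=(1.360, 1.447)
t=10.000: state=(1.328, 1.474)
t=10.160: state=(1.318, 1.483)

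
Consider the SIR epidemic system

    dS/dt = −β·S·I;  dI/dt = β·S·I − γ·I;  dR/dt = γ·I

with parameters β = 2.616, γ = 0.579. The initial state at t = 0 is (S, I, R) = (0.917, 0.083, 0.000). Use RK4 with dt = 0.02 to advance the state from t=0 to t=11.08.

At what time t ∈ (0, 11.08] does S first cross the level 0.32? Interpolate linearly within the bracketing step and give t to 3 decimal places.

t=0.000: state=(0.917, 0.083, 0.000)
step 1 (dt=0.02): k1=(-0.199, 0.151, 0.048), k2=(-0.202, 0.153, 0.049), k3=(-0.202, 0.153, 0.049), k4=(-0.206, 0.156, 0.050); state += dt/6·(k1+2k2+2k3+k4)
t=0.020: state=(0.913, 0.086, 0.001)
t=0.040: state=(0.909, 0.089, 0.002)
t=0.060: state=(0.904, 0.092, 0.003)
continuing one RK4 step at a time; state shown every 25 steps (Δt=0.5):
t=0.500: state=(0.773, 0.190, 0.038)
t=1.000: state=(0.548, 0.338, 0.114)
t=1.500: state=(0.325, 0.445, 0.230)
next step: t=1.520: state=(0.317, 0.448, 0.235) — S has crossed 0.32
linear interpolation between t=1.500 (0.32488) and t=1.520 (0.31738) → t≈1.513

t = 1.513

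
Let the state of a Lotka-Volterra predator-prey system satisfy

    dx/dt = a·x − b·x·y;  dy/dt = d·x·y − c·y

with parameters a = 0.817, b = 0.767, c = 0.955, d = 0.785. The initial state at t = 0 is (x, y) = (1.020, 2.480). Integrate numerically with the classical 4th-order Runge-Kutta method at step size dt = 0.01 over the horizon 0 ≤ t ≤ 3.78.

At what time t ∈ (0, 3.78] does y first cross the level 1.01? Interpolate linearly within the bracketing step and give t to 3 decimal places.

t=0.000: state=(1.020, 2.480)
step 1 (dt=0.01): k1=(-1.107, -0.383), k2=(-1.099, -0.393), k3=(-1.099, -0.393), k4=(-1.092, -0.403); state += dt/6·(k1+2k2+2k3+k4)
t=0.010: state=(1.009, 2.476)
t=0.020: state=(0.998, 2.472)
t=0.030: state=(0.987, 2.468)
continuing one RK4 step at a time; state shown every 20 steps (Δt=0.2):
t=0.200: state=(0.827, 2.367)
t=0.400: state=(0.686, 2.201)
t=0.600: state=(0.585, 2.008)
t=0.800: state=(0.514, 1.808)
t=1.000: state=(0.466, 1.612)
t=1.200: state=(0.434, 1.429)
t=1.400: state=(0.416, 1.262)
t=1.600: state=(0.408, 1.112)
t=1.750: state=(0.409, 1.011)
next step: t=1.760: state=(0.409, 1.005) — y has crossed 1.01
linear interpolation between t=1.750 (1.01112) and t=1.760 (1.00473) → t≈1.752

t = 1.752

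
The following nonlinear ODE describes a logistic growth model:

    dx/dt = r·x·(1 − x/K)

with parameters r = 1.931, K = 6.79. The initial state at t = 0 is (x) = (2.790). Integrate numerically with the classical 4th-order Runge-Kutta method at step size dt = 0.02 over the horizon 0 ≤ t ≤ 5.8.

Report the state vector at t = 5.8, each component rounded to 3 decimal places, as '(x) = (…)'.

(x) = (6.790)

t=0.000: state=(2.790)
step 1 (dt=0.02): k1=(3.174), k2=(3.184), k3=(3.184), k4=(3.195); state += dt/6·(k1+2k2+2k3+k4)
t=0.020: state=(2.854)
t=0.040: state=(2.918)
t=0.060: state=(2.982)
continuing one RK4 step at a time; state shown every 10 steps (Δt=0.2):
t=0.200: state=(3.439)
t=0.400: state=(4.085)
t=0.600: state=(4.683)
t=0.800: state=(5.200)
t=1.000: state=(5.621)
t=1.200: state=(5.949)
t=1.400: state=(6.195)
t=1.600: state=(6.374)
t=1.800: state=(6.502)
t=2.000: state=(6.591)
t=2.200: state=(6.654)
t=2.400: state=(6.697)
t=2.600: state=(6.726)
t=2.800: state=(6.747)
t=3.000: state=(6.760)
t=3.200: state=(6.770)
t=3.400: state=(6.776)
t=3.600: state=(6.781)
t=3.800: state=(6.784)
t=4.000: state=(6.786)
t=4.200: state=(6.787)
t=4.400: state=(6.788)
t=4.600: state=(6.789)
t=4.800: state=(6.789)
t=5.000: state=(6.789)
t=5.200: state=(6.790)
t=5.400: state=(6.790)
t=5.600: state=(6.790)
t=5.800: state=(6.790)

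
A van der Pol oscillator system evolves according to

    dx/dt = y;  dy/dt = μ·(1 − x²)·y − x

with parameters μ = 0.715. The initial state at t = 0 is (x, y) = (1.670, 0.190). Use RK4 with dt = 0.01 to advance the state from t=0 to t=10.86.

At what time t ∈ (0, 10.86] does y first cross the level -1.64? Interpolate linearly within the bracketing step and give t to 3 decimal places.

t = 1.601

t=0.000: state=(1.670, 0.190)
step 1 (dt=0.01): k1=(0.190, -1.913), k2=(0.180, -1.902), k3=(0.180, -1.902), k4=(0.171, -1.891); state += dt/6·(k1+2k2+2k3+k4)
t=0.010: state=(1.672, 0.171)
t=0.020: state=(1.673, 0.152)
t=0.030: state=(1.675, 0.134)
continuing one RK4 step at a time; state shown every 50 steps (Δt=0.5):
t=0.500: state=(1.569, -0.518)
t=1.000: state=(1.195, -0.971)
t=1.500: state=(0.584, -1.504)
t=1.600: state=(0.427, -1.638)
next step: t=1.610: state=(0.411, -1.652) — y has crossed -1.64
linear interpolation between t=1.600 (-1.63837) and t=1.610 (-1.65226) → t≈1.601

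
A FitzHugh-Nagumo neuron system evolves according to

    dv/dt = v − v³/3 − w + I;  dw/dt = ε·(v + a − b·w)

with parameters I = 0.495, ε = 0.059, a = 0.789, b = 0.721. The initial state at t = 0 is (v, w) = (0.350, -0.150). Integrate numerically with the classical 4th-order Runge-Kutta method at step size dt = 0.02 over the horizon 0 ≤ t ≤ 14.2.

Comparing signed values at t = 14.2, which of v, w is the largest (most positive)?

largest component: w

t=0.000: state=(0.350, -0.150)
step 1 (dt=0.02): k1=(0.981, 0.074), k2=(0.989, 0.074), k3=(0.989, 0.074), k4=(0.996, 0.075); state += dt/6·(k1+2k2+2k3+k4)
t=0.020: state=(0.370, -0.149)
t=0.040: state=(0.390, -0.147)
t=0.060: state=(0.410, -0.145)
continuing one RK4 step at a time; state shown every 25 steps (Δt=0.5):
t=0.500: state=(0.925, -0.106)
t=1.000: state=(1.499, -0.044)
t=1.500: state=(1.800, 0.028)
t=2.000: state=(1.881, 0.105)
t=2.500: state=(1.883, 0.181)
t=3.000: state=(1.862, 0.255)
t=3.500: state=(1.835, 0.326)
t=4.000: state=(1.806, 0.396)
t=4.500: state=(1.777, 0.463)
t=5.000: state=(1.746, 0.527)
t=5.500: state=(1.715, 0.590)
t=6.000: state=(1.684, 0.650)
t=6.500: state=(1.652, 0.708)
t=7.000: state=(1.620, 0.764)
t=7.500: state=(1.587, 0.818)
t=8.000: state=(1.552, 0.869)
t=8.500: state=(1.517, 0.919)
t=9.000: state=(1.481, 0.966)
t=9.500: state=(1.444, 1.012)
t=10.000: state=(1.405, 1.055)
t=10.500: state=(1.364, 1.096)
t=11.000: state=(1.321, 1.135)
t=11.500: state=(1.276, 1.172)
t=12.000: state=(1.227, 1.207)
t=12.500: state=(1.174, 1.240)
t=13.000: state=(1.116, 1.270)
t=13.500: state=(1.051, 1.298)
t=14.000: state=(0.976, 1.324)
t=14.200: state=(0.942, 1.333)
compare at T: v=0.942, w=1.333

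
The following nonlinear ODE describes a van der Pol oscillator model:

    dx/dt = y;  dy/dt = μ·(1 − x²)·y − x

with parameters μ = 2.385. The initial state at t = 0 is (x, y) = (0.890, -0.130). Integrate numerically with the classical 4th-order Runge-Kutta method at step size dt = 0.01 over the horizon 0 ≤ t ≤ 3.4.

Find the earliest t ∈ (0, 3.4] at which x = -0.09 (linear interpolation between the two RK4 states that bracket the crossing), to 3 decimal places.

t=0.000: state=(0.890, -0.130)
step 1 (dt=0.01): k1=(-0.130, -0.954), k2=(-0.135, -0.957), k3=(-0.135, -0.957), k4=(-0.140, -0.959); state += dt/6·(k1+2k2+2k3+k4)
t=0.010: state=(0.889, -0.140)
t=0.020: state=(0.887, -0.149)
t=0.030: state=(0.886, -0.159)
continuing one RK4 step at a time; state shown every 20 steps (Δt=0.2):
t=0.200: state=(0.844, -0.331)
t=0.400: state=(0.755, -0.568)
t=0.600: state=(0.612, -0.888)
t=0.800: state=(0.388, -1.387)
t=1.000: state=(0.034, -2.231)
t=1.050: state=(-0.085, -2.512)
next step: t=1.060: state=(-0.110, -2.571) — x has crossed -0.09
linear interpolation between t=1.050 (-0.08478) and t=1.060 (-0.11020) → t≈1.052

t = 1.052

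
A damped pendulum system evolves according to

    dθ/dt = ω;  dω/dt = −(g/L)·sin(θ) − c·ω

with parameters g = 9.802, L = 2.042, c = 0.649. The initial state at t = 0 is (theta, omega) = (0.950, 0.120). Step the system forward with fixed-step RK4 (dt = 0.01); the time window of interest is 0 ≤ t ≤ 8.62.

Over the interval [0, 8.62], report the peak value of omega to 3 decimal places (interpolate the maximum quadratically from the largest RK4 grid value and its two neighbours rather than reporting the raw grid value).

t=0.000: state=(0.950, 0.120)
step 1 (dt=0.01): k1=(0.120, -3.982), k2=(0.100, -3.971), k3=(0.100, -3.971), k4=(0.080, -3.959); state += dt/6·(k1+2k2+2k3+k4)
t=0.010: state=(0.951, 0.080)
t=0.020: state=(0.952, 0.041)
t=0.030: state=(0.952, 0.002)
continuing one RK4 step at a time; state shown every 50 steps (Δt=0.5):
t=0.500: state=(0.583, -1.402)
t=1.000: state=(-0.184, -1.364)
t=1.500: state=(-0.572, -0.115)
t=2.000: state=(-0.345, 0.887)
t=2.500: state=(0.131, 0.826)
t=3.000: state=(0.354, 0.027)
t=3.500: state=(0.193, -0.575)
t=4.000: state=(-0.101, -0.486)
t=4.500: state=(-0.220, 0.027)
t=5.000: state=(-0.104, 0.373)
t=5.500: state=(0.076, 0.279)
t=6.000: state=(0.136, -0.046)
t=6.500: state=(0.053, -0.239)
t=7.000: state=(-0.056, -0.157)
t=7.500: state=(-0.083, 0.047)
t=8.000: state=(-0.026, 0.151)
t=8.500: state=(0.039, 0.086)
t=8.620: state=(0.048, 0.056)
largest grid value and its neighbours: omega(2.210)=1.00074, omega(2.220)=1.00083, omega(2.230)=1.00045
parabola through these three points peaks at t≈2.217 with omega≈1.00085

max omega = 1.001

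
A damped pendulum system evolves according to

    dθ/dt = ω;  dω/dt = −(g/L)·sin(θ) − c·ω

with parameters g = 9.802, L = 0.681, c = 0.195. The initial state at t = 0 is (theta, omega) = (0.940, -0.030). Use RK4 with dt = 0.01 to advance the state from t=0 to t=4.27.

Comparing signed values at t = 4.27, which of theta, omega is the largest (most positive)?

t=0.000: state=(0.940, -0.030)
step 1 (dt=0.01): k1=(-0.030, -11.618), k2=(-0.088, -11.605), k3=(-0.088, -11.603), k4=(-0.146, -11.588); state += dt/6·(k1+2k2+2k3+k4)
t=0.010: state=(0.939, -0.146)
t=0.020: state=(0.937, -0.262)
t=0.030: state=(0.934, -0.377)
continuing one RK4 step at a time; state shown every 20 steps (Δt=0.2):
t=0.200: state=(0.712, -2.165)
t=0.400: state=(0.142, -3.278)
t=0.600: state=(-0.480, -2.651)
t=0.800: state=(-0.833, -0.763)
t=1.000: state=(-0.770, 1.363)
t=1.200: state=(-0.332, 2.831)
t=1.400: state=(0.261, 2.815)
t=1.600: state=(0.696, 1.353)
t=1.800: state=(0.767, -0.653)
t=2.000: state=(0.458, -2.305)
t=2.200: state=(-0.075, -2.764)
t=2.400: state=(-0.547, -1.753)
t=2.600: state=(-0.723, 0.056)
t=2.800: state=(-0.531, 1.771)
t=3.000: state=(-0.076, 2.572)
t=3.200: state=(0.403, 1.987)
t=3.400: state=(0.653, 0.427)
t=3.600: state=(0.565, -1.268)
t=3.800: state=(0.191, -2.297)
t=4.000: state=(-0.269, -2.085)
t=4.200: state=(-0.570, -0.801)
t=4.270: state=(-0.606, -0.232)
compare at T: theta=-0.606, omega=-0.232

largest component: omega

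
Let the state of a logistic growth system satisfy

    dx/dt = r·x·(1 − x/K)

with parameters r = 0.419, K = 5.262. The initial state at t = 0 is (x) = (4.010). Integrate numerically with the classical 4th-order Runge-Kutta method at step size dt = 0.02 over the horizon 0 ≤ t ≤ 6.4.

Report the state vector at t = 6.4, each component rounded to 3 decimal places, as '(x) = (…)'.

t=0.000: state=(4.010)
step 1 (dt=0.02): k1=(0.400), k2=(0.399), k3=(0.399), k4=(0.398); state += dt/6·(k1+2k2+2k3+k4)
t=0.020: state=(4.018)
t=0.040: state=(4.026)
t=0.060: state=(4.034)
continuing one RK4 step at a time; state shown every 25 steps (Δt=0.5):
t=0.500: state=(4.199)
t=1.000: state=(4.366)
t=1.500: state=(4.511)
t=2.000: state=(4.636)
t=2.500: state=(4.743)
t=3.000: state=(4.833)
t=3.500: state=(4.908)
t=4.000: state=(4.972)
t=4.500: state=(5.024)
t=5.000: state=(5.067)
t=5.500: state=(5.103)
t=6.000: state=(5.132)
t=6.400: state=(5.152)

(x) = (5.152)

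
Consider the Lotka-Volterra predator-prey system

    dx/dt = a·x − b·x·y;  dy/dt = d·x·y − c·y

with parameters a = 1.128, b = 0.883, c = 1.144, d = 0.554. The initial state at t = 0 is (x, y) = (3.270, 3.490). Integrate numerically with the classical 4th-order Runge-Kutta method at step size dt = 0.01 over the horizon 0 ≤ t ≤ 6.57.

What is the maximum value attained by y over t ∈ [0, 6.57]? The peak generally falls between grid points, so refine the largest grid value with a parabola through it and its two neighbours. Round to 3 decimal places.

max y = 3.738

t=0.000: state=(3.270, 3.490)
step 1 (dt=0.01): k1=(-6.389, 2.330), k2=(-6.359, 2.276), k3=(-6.359, 2.276), k4=(-6.329, 2.221); state += dt/6·(k1+2k2+2k3+k4)
t=0.010: state=(3.206, 3.513)
t=0.020: state=(3.143, 3.534)
t=0.030: state=(3.081, 3.555)
continuing one RK4 step at a time; state shown every 25 steps (Δt=0.25):
t=0.250: state=(1.930, 3.734)
t=0.500: state=(1.150, 3.452)
t=0.750: state=(0.751, 2.949)
t=1.000: state=(0.551, 2.420)
t=1.250: state=(0.451, 1.947)
t=1.500: state=(0.407, 1.552)
t=1.750: state=(0.398, 1.232)
t=2.000: state=(0.413, 0.979)
t=2.250: state=(0.452, 0.781)
t=2.500: state=(0.513, 0.627)
t=2.750: state=(0.601, 0.509)
t=3.000: state=(0.719, 0.418)
t=3.250: state=(0.876, 0.351)
t=3.500: state=(1.081, 0.302)
t=3.750: state=(1.346, 0.268)
t=4.000: state=(1.686, 0.248)
t=4.250: state=(2.119, 0.242)
t=4.500: state=(2.660, 0.253)
t=4.750: state=(3.325, 0.287)
t=5.000: state=(4.107, 0.361)
t=5.250: state=(4.957, 0.508)
t=5.500: state=(5.709, 0.800)
t=5.750: state=(5.999, 1.364)
t=6.000: state=(5.351, 2.277)
t=6.250: state=(3.838, 3.250)
t=6.500: state=(2.327, 3.724)
t=6.570: state=(1.999, 3.737)
largest grid value and its neighbours: y(0.210)=3.73794, y(0.220)=3.73829, y(0.230)=3.73771
parabola through these three points peaks at t≈0.219 with y≈3.73829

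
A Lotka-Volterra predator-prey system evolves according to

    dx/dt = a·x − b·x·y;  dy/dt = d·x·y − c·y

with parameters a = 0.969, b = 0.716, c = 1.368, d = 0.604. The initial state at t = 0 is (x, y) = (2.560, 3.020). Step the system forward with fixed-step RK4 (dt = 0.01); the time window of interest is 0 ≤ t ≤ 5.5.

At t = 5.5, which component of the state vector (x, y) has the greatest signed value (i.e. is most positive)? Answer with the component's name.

t=0.000: state=(2.560, 3.020)
step 1 (dt=0.01): k1=(-3.055, 0.538), k2=(-3.042, 0.511), k3=(-3.041, 0.511), k4=(-3.028, 0.484); state += dt/6·(k1+2k2+2k3+k4)
t=0.010: state=(2.530, 3.025)
t=0.020: state=(2.499, 3.030)
t=0.030: state=(2.470, 3.034)
continuing one RK4 step at a time; state shown every 20 steps (Δt=0.2):
t=0.200: state=(2.011, 3.024)
t=0.400: state=(1.600, 2.856)
t=0.600: state=(1.314, 2.588)
t=0.800: state=(1.125, 2.279)
t=1.000: state=(1.008, 1.971)
t=1.200: state=(0.942, 1.686)
t=1.400: state=(0.915, 1.434)
t=1.600: state=(0.919, 1.218)
t=1.800: state=(0.950, 1.037)
t=2.000: state=(1.005, 0.887)
t=2.200: state=(1.084, 0.765)
t=2.400: state=(1.188, 0.668)
t=2.600: state=(1.318, 0.591)
t=2.800: state=(1.476, 0.532)
t=3.000: state=(1.666, 0.489)
t=3.200: state=(1.890, 0.461)
t=3.400: state=(2.150, 0.447)
t=3.600: state=(2.448, 0.449)
t=3.800: state=(2.783, 0.468)
t=4.000: state=(3.151, 0.509)
t=4.200: state=(3.539, 0.580)
t=4.400: state=(3.924, 0.693)
t=4.600: state=(4.264, 0.865)
t=4.800: state=(4.496, 1.118)
t=5.000: state=(4.540, 1.471)
t=5.200: state=(4.327, 1.917)
t=5.400: state=(3.856, 2.396)
t=5.500: state=(3.550, 2.614)
compare at T: x=3.550, y=2.614

largest component: x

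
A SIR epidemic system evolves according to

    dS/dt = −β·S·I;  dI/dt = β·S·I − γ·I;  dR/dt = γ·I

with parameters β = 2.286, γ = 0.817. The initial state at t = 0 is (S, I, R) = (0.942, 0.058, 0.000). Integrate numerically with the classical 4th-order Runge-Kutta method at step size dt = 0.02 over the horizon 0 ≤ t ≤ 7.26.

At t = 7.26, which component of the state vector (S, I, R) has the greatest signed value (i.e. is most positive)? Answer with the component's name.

t=0.000: state=(0.942, 0.058, 0.000)
step 1 (dt=0.02): k1=(-0.125, 0.078, 0.047), k2=(-0.126, 0.078, 0.048), k3=(-0.126, 0.078, 0.048), k4=(-0.128, 0.079, 0.049); state += dt/6·(k1+2k2+2k3+k4)
t=0.020: state=(0.939, 0.060, 0.001)
t=0.040: state=(0.937, 0.061, 0.002)
t=0.060: state=(0.934, 0.063, 0.003)
continuing one RK4 step at a time; state shown every 25 steps (Δt=0.5):
t=0.500: state=(0.859, 0.108, 0.033)
t=1.000: state=(0.729, 0.179, 0.091)
t=1.500: state=(0.570, 0.251, 0.180)
t=2.000: state=(0.416, 0.292, 0.292)
t=2.500: state=(0.297, 0.291, 0.412)
t=3.000: state=(0.217, 0.258, 0.525)
t=3.500: state=(0.166, 0.213, 0.621)
t=4.000: state=(0.133, 0.168, 0.699)
t=4.500: state=(0.113, 0.128, 0.759)
t=5.000: state=(0.099, 0.096, 0.805)
t=5.500: state=(0.090, 0.071, 0.839)
t=6.000: state=(0.084, 0.052, 0.864)
t=6.500: state=(0.080, 0.038, 0.882)
t=7.000: state=(0.077, 0.028, 0.895)
t=7.260: state=(0.076, 0.023, 0.901)
compare at T: S=0.076, I=0.023, R=0.901

largest component: R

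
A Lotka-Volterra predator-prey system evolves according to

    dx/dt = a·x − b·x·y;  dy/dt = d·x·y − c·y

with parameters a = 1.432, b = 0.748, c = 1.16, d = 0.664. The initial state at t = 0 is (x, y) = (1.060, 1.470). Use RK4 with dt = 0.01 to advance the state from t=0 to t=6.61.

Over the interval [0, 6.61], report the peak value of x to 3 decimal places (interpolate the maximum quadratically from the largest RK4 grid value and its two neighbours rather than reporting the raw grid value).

t=0.000: state=(1.060, 1.470)
step 1 (dt=0.01): k1=(0.352, -0.671), k2=(0.356, -0.667), k3=(0.356, -0.667), k4=(0.359, -0.664); state += dt/6·(k1+2k2+2k3+k4)
t=0.010: state=(1.064, 1.463)
t=0.020: state=(1.067, 1.457)
t=0.030: state=(1.071, 1.450)
continuing one RK4 step at a time; state shown every 25 steps (Δt=0.25):
t=0.250: state=(1.169, 1.323)
t=0.500: state=(1.319, 1.216)
t=0.750: state=(1.514, 1.150)
t=1.000: state=(1.751, 1.128)
t=1.250: state=(2.025, 1.154)
t=1.500: state=(2.318, 1.238)
t=1.750: state=(2.596, 1.394)
t=2.000: state=(2.801, 1.635)
t=2.250: state=(2.866, 1.963)
t=2.500: state=(2.741, 2.346)
t=2.750: state=(2.443, 2.704)
t=3.000: state=(2.056, 2.941)
t=3.250: state=(1.683, 2.999)
t=3.500: state=(1.385, 2.891)
t=3.750: state=(1.176, 2.672)
t=4.000: state=(1.046, 2.402)
t=4.250: state=(0.980, 2.125)
t=4.500: state=(0.966, 1.868)
t=4.750: state=(0.995, 1.644)
t=5.000: state=(1.066, 1.459)
t=5.250: state=(1.178, 1.314)
t=5.500: state=(1.331, 1.210)
t=5.750: state=(1.528, 1.147)
t=6.000: state=(1.769, 1.128)
t=6.250: state=(2.045, 1.158)
t=6.500: state=(2.338, 1.247)
t=6.610: state=(2.464, 1.308)
largest grid value and its neighbours: x(2.210)=2.86767, x(2.220)=2.86771, x(2.230)=2.86744
parabola through these three points peaks at t≈2.216 with x≈2.86773

max x = 2.868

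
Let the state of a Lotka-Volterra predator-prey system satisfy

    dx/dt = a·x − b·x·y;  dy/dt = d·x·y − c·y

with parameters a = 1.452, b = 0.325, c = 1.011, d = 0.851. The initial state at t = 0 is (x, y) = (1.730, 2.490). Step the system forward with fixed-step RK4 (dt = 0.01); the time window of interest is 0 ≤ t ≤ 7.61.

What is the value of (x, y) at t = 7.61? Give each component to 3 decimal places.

(x, y) = (0.730, 7.116)

t=0.000: state=(1.730, 2.490)
step 1 (dt=0.01): k1=(1.112, 1.148), k2=(1.112, 1.163), k3=(1.112, 1.163), k4=(1.113, 1.178); state += dt/6·(k1+2k2+2k3+k4)
t=0.010: state=(1.741, 2.502)
t=0.020: state=(1.752, 2.514)
t=0.030: state=(1.763, 2.526)
continuing one RK4 step at a time; state shown every 25 steps (Δt=0.25):
t=0.250: state=(2.003, 2.878)
t=0.500: state=(2.225, 3.509)
t=0.750: state=(2.321, 4.434)
t=1.000: state=(2.222, 5.605)
t=1.250: state=(1.929, 6.789)
t=1.500: state=(1.538, 7.629)
t=1.750: state=(1.172, 7.896)
t=2.000: state=(0.894, 7.627)
t=2.250: state=(0.708, 7.014)
t=2.500: state=(0.594, 6.250)
t=2.750: state=(0.530, 5.466)
t=3.000: state=(0.504, 4.737)
t=3.250: state=(0.506, 4.094)
t=3.500: state=(0.534, 3.551)
t=3.750: state=(0.586, 3.105)
t=4.000: state=(0.665, 2.754)
t=4.250: state=(0.773, 2.491)
t=4.500: state=(0.914, 2.313)
t=4.750: state=(1.094, 2.223)
t=5.000: state=(1.314, 2.229)
t=5.250: state=(1.569, 2.351)
t=5.500: state=(1.845, 2.625)
t=5.750: state=(2.105, 3.106)
t=6.000: state=(2.285, 3.857)
t=6.250: state=(2.306, 4.899)
t=6.500: state=(2.120, 6.115)
t=6.750: state=(1.771, 7.198)
t=7.000: state=(1.378, 7.813)
t=7.250: state=(1.045, 7.839)
t=7.500: state=(0.807, 7.402)
t=7.610: state=(0.730, 7.116)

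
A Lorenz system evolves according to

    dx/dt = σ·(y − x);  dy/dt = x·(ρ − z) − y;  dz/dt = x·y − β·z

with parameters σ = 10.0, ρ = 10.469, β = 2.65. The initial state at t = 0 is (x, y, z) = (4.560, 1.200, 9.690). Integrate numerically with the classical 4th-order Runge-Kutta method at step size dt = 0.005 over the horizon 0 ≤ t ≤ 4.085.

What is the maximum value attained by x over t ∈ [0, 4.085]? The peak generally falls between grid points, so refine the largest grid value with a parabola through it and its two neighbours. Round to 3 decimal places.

max x = 7.165

t=0.000: state=(4.560, 1.200, 9.690)
step 1 (dt=0.005): k1=(-33.600, 2.352, -20.206), k2=(-32.701, 2.507, -20.147), k3=(-32.720, 2.508, -20.143), k4=(-31.839, 2.655, -20.081); state += dt/6·(k1+2k2+2k3+k4)
t=0.005: state=(4.396, 1.213, 9.589)
t=0.010: state=(4.241, 1.227, 9.489)
t=0.015: state=(4.095, 1.242, 9.390)
continuing one RK4 step at a time; state shown every 40 steps (Δt=0.2):
t=0.200: state=(2.177, 2.200, 6.394)
t=0.400: state=(3.198, 4.125, 5.050)
t=0.600: state=(5.696, 7.093, 7.059)
t=0.800: state=(7.096, 6.670, 11.927)
t=1.000: state=(4.777, 3.503, 11.544)
t=1.200: state=(3.310, 3.123, 8.632)
t=1.400: state=(3.750, 4.315, 7.045)
t=1.600: state=(5.282, 6.121, 7.926)
t=1.800: state=(6.261, 6.202, 10.616)
t=2.000: state=(5.184, 4.423, 10.973)
t=2.200: state=(4.106, 3.878, 9.255)
t=2.400: state=(4.260, 4.597, 8.118)
t=2.600: state=(5.181, 5.666, 8.617)
t=2.800: state=(5.731, 5.708, 10.102)
t=3.000: state=(5.167, 4.744, 10.379)
t=3.200: state=(4.515, 4.356, 9.407)
t=3.400: state=(4.583, 4.784, 8.704)
t=3.600: state=(5.126, 5.401, 9.011)
t=3.800: state=(5.422, 5.404, 9.838)
t=4.000: state=(5.108, 4.872, 9.997)
t=4.085: state=(4.914, 4.704, 9.801)
largest grid value and its neighbours: x(0.765)=7.16461, x(0.770)=7.16471, x(0.775)=7.16149
parabola through these three points peaks at t≈0.768 with x≈7.16508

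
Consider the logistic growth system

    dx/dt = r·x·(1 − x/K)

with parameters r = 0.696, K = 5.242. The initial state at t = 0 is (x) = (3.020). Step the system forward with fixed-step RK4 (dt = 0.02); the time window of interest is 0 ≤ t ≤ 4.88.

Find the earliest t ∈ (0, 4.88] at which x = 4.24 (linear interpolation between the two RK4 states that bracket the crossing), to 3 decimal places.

t = 1.632

t=0.000: state=(3.020)
step 1 (dt=0.02): k1=(0.891), k2=(0.890), k3=(0.890), k4=(0.889); state += dt/6·(k1+2k2+2k3+k4)
t=0.020: state=(3.038)
t=0.040: state=(3.056)
t=0.060: state=(3.073)
continuing one RK4 step at a time; state shown every 10 steps (Δt=0.2):
t=0.200: state=(3.196)
t=0.400: state=(3.367)
t=0.600: state=(3.531)
t=0.800: state=(3.687)
t=1.000: state=(3.835)
t=1.200: state=(3.974)
t=1.400: state=(4.103)
t=1.600: state=(4.222)
t=1.620: state=(4.233)
next step: t=1.640: state=(4.245) — x has crossed 4.24
linear interpolation between t=1.620 (4.23334) and t=1.640 (4.24463) → t≈1.632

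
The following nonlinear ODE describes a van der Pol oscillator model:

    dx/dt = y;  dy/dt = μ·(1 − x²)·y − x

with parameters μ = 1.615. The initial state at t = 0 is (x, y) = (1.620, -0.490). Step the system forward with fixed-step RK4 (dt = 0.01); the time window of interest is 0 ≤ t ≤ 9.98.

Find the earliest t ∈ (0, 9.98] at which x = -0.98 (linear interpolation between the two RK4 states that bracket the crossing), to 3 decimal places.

t = 1.892

t=0.000: state=(1.620, -0.490)
step 1 (dt=0.01): k1=(-0.490, -0.335), k2=(-0.492, -0.334), k3=(-0.492, -0.334), k4=(-0.493, -0.334); state += dt/6·(k1+2k2+2k3+k4)
t=0.010: state=(1.615, -0.493)
t=0.020: state=(1.610, -0.497)
t=0.030: state=(1.605, -0.500)
continuing one RK4 step at a time; state shown every 50 steps (Δt=0.5):
t=0.500: state=(1.331, -0.679)
t=1.000: state=(0.910, -1.063)
t=1.500: state=(0.151, -2.173)
t=1.890: state=(-0.973, -3.347)
next step: t=1.900: state=(-1.006, -3.338) — x has crossed -0.98
linear interpolation between t=1.890 (-0.97253) and t=1.900 (-1.00596) → t≈1.892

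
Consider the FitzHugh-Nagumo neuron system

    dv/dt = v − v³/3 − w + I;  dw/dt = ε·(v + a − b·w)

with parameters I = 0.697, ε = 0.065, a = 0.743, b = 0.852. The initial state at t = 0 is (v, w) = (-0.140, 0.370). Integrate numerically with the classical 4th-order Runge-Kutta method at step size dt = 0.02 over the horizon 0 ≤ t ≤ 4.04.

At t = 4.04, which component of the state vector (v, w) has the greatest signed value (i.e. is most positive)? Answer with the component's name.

t=0.000: state=(-0.140, 0.370)
step 1 (dt=0.02): k1=(0.188, 0.019), k2=(0.190, 0.019), k3=(0.190, 0.019), k4=(0.191, 0.019); state += dt/6·(k1+2k2+2k3+k4)
t=0.020: state=(-0.136, 0.370)
t=0.040: state=(-0.132, 0.371)
t=0.060: state=(-0.128, 0.371)
continuing one RK4 step at a time; state shown every 10 steps (Δt=0.2):
t=0.200: state=(-0.099, 0.374)
t=0.400: state=(-0.050, 0.378)
t=0.600: state=(0.009, 0.384)
t=0.800: state=(0.080, 0.390)
t=1.000: state=(0.165, 0.396)
t=1.200: state=(0.266, 0.404)
t=1.400: state=(0.387, 0.414)
t=1.600: state=(0.527, 0.425)
t=1.800: state=(0.686, 0.438)
t=2.000: state=(0.860, 0.452)
t=2.200: state=(1.039, 0.469)
t=2.400: state=(1.213, 0.488)
t=2.600: state=(1.366, 0.509)
t=2.800: state=(1.492, 0.532)
t=3.000: state=(1.587, 0.555)
t=3.200: state=(1.652, 0.580)
t=3.400: state=(1.695, 0.605)
t=3.600: state=(1.720, 0.630)
t=3.800: state=(1.733, 0.655)
t=4.000: state=(1.737, 0.680)
t=4.040: state=(1.738, 0.684)
compare at T: v=1.738, w=0.684

largest component: v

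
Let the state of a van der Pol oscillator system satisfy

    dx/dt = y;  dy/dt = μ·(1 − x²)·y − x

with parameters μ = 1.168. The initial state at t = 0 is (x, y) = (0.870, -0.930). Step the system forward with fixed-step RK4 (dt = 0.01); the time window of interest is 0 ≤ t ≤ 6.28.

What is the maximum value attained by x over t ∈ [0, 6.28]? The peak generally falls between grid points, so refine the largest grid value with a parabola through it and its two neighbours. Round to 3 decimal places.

max x = 2.010

t=0.000: state=(0.870, -0.930)
step 1 (dt=0.01): k1=(-0.930, -1.134), k2=(-0.936, -1.140), k3=(-0.936, -1.140), k4=(-0.941, -1.146); state += dt/6·(k1+2k2+2k3+k4)
t=0.010: state=(0.861, -0.941)
t=0.020: state=(0.851, -0.953)
t=0.030: state=(0.842, -0.965)
continuing one RK4 step at a time; state shown every 25 steps (Δt=0.25):
t=0.250: state=(0.598, -1.260)
t=0.500: state=(0.229, -1.718)
t=0.750: state=(-0.271, -2.287)
t=1.000: state=(-0.895, -2.601)
t=1.250: state=(-1.490, -1.986)
t=1.500: state=(-1.841, -0.832)
t=1.750: state=(-1.941, -0.055)
t=2.000: state=(-1.903, 0.309)
t=2.250: state=(-1.802, 0.485)
t=2.500: state=(-1.666, 0.600)
t=2.750: state=(-1.502, 0.708)
t=3.000: state=(-1.310, 0.840)
t=3.250: state=(-1.078, 1.023)
t=3.500: state=(-0.791, 1.298)
t=3.750: state=(-0.417, 1.724)
t=4.000: state=(0.087, 2.328)
t=4.250: state=(0.742, 2.833)
t=4.500: state=(1.422, 2.394)
t=4.750: state=(1.862, 1.097)
t=5.000: state=(2.005, 0.152)
t=5.250: state=(1.982, -0.271)
t=5.500: state=(1.889, -0.455)
t=5.750: state=(1.761, -0.563)
t=6.000: state=(1.608, -0.657)
t=6.250: state=(1.431, -0.766)
t=6.280: state=(1.408, -0.781)
largest grid value and its neighbours: x(5.060)=2.00969, x(5.070)=2.00973, x(5.080)=2.00957
parabola through these three points peaks at t≈5.067 with x≈2.00974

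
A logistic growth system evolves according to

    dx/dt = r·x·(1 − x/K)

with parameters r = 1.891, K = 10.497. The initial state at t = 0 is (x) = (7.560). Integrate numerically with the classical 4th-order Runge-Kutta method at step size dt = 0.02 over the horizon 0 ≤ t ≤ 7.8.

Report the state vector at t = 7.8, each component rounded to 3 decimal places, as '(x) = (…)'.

(x) = (10.497)

t=0.000: state=(7.560)
step 1 (dt=0.02): k1=(4.000), k2=(3.966), k3=(3.967), k4=(3.933); state += dt/6·(k1+2k2+2k3+k4)
t=0.020: state=(7.639)
t=0.040: state=(7.717)
t=0.060: state=(7.794)
continuing one RK4 step at a time; state shown every 25 steps (Δt=0.5):
t=0.500: state=(9.121)
t=1.000: state=(9.916)
t=1.500: state=(10.263)
t=2.000: state=(10.405)
t=2.500: state=(10.461)
t=3.000: state=(10.483)
t=3.500: state=(10.492)
t=4.000: state=(10.495)
t=4.500: state=(10.496)
t=5.000: state=(10.497)
t=5.500: state=(10.497)
t=6.000: state=(10.497)
t=6.500: state=(10.497)
t=7.000: state=(10.497)
t=7.500: state=(10.497)
t=7.800: state=(10.497)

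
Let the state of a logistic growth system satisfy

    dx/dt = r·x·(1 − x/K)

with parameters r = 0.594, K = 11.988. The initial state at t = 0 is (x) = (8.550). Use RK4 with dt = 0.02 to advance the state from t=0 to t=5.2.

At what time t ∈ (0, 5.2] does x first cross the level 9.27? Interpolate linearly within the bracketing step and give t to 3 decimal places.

t=0.000: state=(8.550)
step 1 (dt=0.02): k1=(1.457), k2=(1.453), k3=(1.453), k4=(1.449); state += dt/6·(k1+2k2+2k3+k4)
t=0.020: state=(8.579)
t=0.040: state=(8.608)
t=0.060: state=(8.637)
continuing one RK4 step at a time; state shown every 10 steps (Δt=0.2):
t=0.200: state=(8.834)
t=0.400: state=(9.102)
t=0.520: state=(9.255)
next step: t=0.540: state=(9.280) — x has crossed 9.27
linear interpolation between t=0.520 (9.25533) and t=0.540 (9.28031) → t≈0.532

t = 0.532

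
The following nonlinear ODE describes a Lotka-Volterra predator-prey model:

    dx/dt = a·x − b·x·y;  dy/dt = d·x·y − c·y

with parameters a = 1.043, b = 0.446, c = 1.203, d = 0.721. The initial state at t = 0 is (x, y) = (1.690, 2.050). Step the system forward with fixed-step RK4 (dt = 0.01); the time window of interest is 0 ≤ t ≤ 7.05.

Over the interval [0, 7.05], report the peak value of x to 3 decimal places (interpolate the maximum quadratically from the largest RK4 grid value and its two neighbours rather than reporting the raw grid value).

max x = 1.878

t=0.000: state=(1.690, 2.050)
step 1 (dt=0.01): k1=(0.218, 0.032), k2=(0.218, 0.033), k3=(0.218, 0.033), k4=(0.218, 0.035); state += dt/6·(k1+2k2+2k3+k4)
t=0.010: state=(1.692, 2.050)
t=0.020: state=(1.694, 2.051)
t=0.030: state=(1.697, 2.051)
continuing one RK4 step at a time; state shown every 25 steps (Δt=0.25):
t=0.250: state=(1.744, 2.068)
t=0.500: state=(1.794, 2.106)
t=0.750: state=(1.835, 2.162)
t=1.000: state=(1.865, 2.235)
t=1.250: state=(1.878, 2.319)
t=1.500: state=(1.873, 2.407)
t=1.750: state=(1.849, 2.493)
t=2.000: state=(1.810, 2.567)
t=2.250: state=(1.759, 2.621)
t=2.500: state=(1.701, 2.651)
t=2.750: state=(1.642, 2.652)
t=3.000: state=(1.588, 2.626)
t=3.250: state=(1.542, 2.577)
t=3.500: state=(1.506, 2.511)
t=3.750: state=(1.484, 2.433)
t=4.000: state=(1.475, 2.351)
t=4.250: state=(1.480, 2.271)
t=4.500: state=(1.497, 2.198)
t=4.750: state=(1.526, 2.137)
t=5.000: state=(1.565, 2.090)
t=5.250: state=(1.612, 2.060)
t=5.500: state=(1.665, 2.048)
t=5.750: state=(1.719, 2.057)
t=6.000: state=(1.771, 2.086)
t=6.250: state=(1.817, 2.134)
t=6.500: state=(1.853, 2.199)
t=6.750: state=(1.874, 2.278)
t=7.000: state=(1.877, 2.366)
t=7.050: state=(1.876, 2.383)
largest grid value and its neighbours: x(1.300)=1.87804, x(1.310)=1.87805, x(1.320)=1.87802
parabola through these three points peaks at t≈1.307 with x≈1.87805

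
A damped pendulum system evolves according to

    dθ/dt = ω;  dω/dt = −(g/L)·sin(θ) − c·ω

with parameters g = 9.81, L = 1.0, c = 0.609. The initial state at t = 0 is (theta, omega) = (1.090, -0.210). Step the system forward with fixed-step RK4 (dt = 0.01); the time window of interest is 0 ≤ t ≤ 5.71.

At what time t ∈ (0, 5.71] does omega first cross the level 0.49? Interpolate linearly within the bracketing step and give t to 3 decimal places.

t = 1.119

t=0.000: state=(1.090, -0.210)
step 1 (dt=0.01): k1=(-0.210, -8.570), k2=(-0.253, -8.539), k3=(-0.253, -8.538), k4=(-0.295, -8.506); state += dt/6·(k1+2k2+2k3+k4)
t=0.010: state=(1.087, -0.295)
t=0.020: state=(1.084, -0.380)
t=0.030: state=(1.080, -0.464)
continuing one RK4 step at a time; state shown every 20 steps (Δt=0.2):
t=0.200: state=(0.887, -1.750)
t=0.400: state=(0.430, -2.686)
t=0.600: state=(-0.121, -2.647)
t=0.800: state=(-0.566, -1.691)
t=1.000: state=(-0.770, -0.319)
t=1.110: state=(-0.763, 0.431)
next step: t=1.120: state=(-0.758, 0.496) — omega has crossed 0.49
linear interpolation between t=1.110 (0.43088) and t=1.120 (0.49570) → t≈1.119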